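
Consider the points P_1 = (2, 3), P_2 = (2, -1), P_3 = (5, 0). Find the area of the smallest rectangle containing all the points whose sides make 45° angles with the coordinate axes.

12

In coordinates u = x + y, v = x − y the rectangle is axis-aligned; the map (x,y)→(u,v) scales areas by 2.
u-values: 5, 1, 5; range = 5 − 1 = 4.
v-values: -1, 3, 5; range = 5 − (-1) = 6.
Area = (4 × 6) / 2 = 12.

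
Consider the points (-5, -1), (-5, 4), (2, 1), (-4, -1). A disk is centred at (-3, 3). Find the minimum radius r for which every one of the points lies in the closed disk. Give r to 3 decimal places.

5.385

The required radius is the distance from (-3, 3) to the farthest point.
Squared distances: 20, 5, 29, 17.
Maximum is 29, attained at (2, 1).
r = √29 ≈ 5.385.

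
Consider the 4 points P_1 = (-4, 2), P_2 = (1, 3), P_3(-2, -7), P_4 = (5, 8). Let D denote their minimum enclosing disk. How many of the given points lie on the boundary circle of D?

2

The farthest pair is P_3–P_4 with squared distance 274. The circle on this segment as diameter has centre (1.5, 0.5) and r² = 274/4 = 68.5.
Check P_1: distance² to centre = 32.5 ≤ 68.5, so it lies inside.
All remaining points lie in this disk, and no smaller disk contains both endpoints, so this is the minimum enclosing circle.
The points at distance exactly r from the centre are P_3, P_4 — 2 points.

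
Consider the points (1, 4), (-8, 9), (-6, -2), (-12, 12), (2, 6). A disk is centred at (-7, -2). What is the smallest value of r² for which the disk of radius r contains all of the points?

The required radius is the distance from (-7, -2) to the farthest point.
Squared distances: 100, 122, 1, 221, 145.
Maximum is 221, attained at (-12, 12).

221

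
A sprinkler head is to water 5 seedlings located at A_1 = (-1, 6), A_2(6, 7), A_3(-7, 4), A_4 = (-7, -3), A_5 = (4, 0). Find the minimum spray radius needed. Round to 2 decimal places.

8.20

By Welzl's lemma the MEC is supported by two points (diametrically opposite) or three points (on a circumcircle).
The farthest pair is A_2–A_4 with squared distance 269. The circle on this segment as diameter has centre (-0.5, 2) and r² = 269/4 = 67.25.
Check A_1: distance² to centre = 16.25 ≤ 67.25, so it lies inside.
All remaining points lie in this disk, and no smaller disk contains both endpoints, so this is the minimum enclosing circle.
r = √(67.25) ≈ 8.20.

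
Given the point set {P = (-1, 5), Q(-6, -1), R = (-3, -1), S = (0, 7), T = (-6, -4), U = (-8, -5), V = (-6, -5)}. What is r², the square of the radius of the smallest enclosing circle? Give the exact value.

By Welzl's lemma the MEC is supported by two points (diametrically opposite) or three points (on a circumcircle).
The farthest pair is S–U with squared distance 208. The circle on this segment as diameter has centre (-4, 1) and r² = 208/4 = 52.
Check P: distance² to centre = 25 ≤ 52, so it lies inside.
All remaining points lie in this disk, and no smaller disk contains both endpoints, so this is the minimum enclosing circle.

52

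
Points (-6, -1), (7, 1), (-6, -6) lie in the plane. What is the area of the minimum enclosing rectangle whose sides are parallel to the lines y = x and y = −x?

110

In coordinates u = x + y, v = x − y the rectangle is axis-aligned; the map (x,y)→(u,v) scales areas by 2.
u-values: -7, 8, -12; range = 8 − (-12) = 20.
v-values: -5, 6, 0; range = 6 − (-5) = 11.
Area = (20 × 11) / 2 = 110.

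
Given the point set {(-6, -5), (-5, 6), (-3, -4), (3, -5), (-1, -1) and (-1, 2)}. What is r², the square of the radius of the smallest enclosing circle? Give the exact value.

11285/242

The minimum enclosing circle of a finite set is fixed by two of the points (as a diameter) or three (as a circumcircle).
The minimum enclosing circle is determined by three boundary points: (-6, -5), (-5, 6), (3, -5).
Their circumcentre is (-1.5, 3/22) with r² = 11285/242.
The farthest remaining point (-3, -4) is at distance² 4685/242 ≤ 11285/242.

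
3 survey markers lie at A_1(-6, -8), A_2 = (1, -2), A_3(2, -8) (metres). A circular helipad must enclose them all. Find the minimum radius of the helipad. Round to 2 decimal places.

Side lengths²: A_1A_2² = 85, A_1A_3² = 64, A_2A_3² = 37.
Since A_1A_2² = 85 < 64 + 37 = 101, the triangle is acute, so the smallest enclosing circle is the circumcircle.
Circumcentre = (-2, -67/12), r² = 3145/144.
r = √(3145/144) ≈ 4.67.

4.67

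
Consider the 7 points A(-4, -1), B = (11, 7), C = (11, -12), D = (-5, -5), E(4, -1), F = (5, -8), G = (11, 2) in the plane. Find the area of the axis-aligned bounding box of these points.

x ranges over [-5, 11], width 16.
y ranges over [-12, 7], height 19.
Area = 16 × 19 = 304.

304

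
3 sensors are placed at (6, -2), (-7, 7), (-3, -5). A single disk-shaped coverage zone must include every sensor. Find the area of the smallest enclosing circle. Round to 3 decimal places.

Call the three points A, B, C in the order given.
Side lengths²: AB² = 250, AC² = 90, BC² = 160.
Since AB² = 250 ≥ 160 + 90 = 250, the angle opposite AB is not acute, so the smallest enclosing circle has AB as diameter.
Centre = midpoint of AB = (-0.5, 2.5), r² = 250/4 = 62.5.
Area = π·r² = π·62.5 ≈ 196.350.

196.350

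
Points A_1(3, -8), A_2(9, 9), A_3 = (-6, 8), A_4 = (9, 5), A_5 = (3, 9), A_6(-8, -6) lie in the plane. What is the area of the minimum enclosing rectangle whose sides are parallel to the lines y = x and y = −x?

400

In coordinates u = x + y, v = x − y the rectangle is axis-aligned; the map (x,y)→(u,v) scales areas by 2.
u-values: -5, 18, 2, 14, 12, -14; range = 18 − (-14) = 32.
v-values: 11, 0, -14, 4, -6, -2; range = 11 − (-14) = 25.
Area = (32 × 25) / 2 = 400.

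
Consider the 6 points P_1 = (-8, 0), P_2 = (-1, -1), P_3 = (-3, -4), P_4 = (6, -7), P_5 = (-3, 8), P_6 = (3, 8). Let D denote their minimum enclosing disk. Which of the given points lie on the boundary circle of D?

P_1, P_4, P_5

The minimum enclosing circle of a finite set is fixed by two of the points (as a diameter) or three (as a circumcircle).
The minimum enclosing circle is determined by three boundary points: P_1, P_4, P_5.
Their circumcentre is (11/14, 1/14) with r² = 7565/98.
The farthest remaining point P_6 is at distance² 6641/98 ≤ 7565/98.
The points at distance exactly r from the centre are P_1, P_4, P_5 — 3 points.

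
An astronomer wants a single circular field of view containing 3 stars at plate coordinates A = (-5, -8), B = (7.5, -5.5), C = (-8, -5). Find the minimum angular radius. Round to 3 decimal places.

7.754

Side lengths²: AB² = 162.5, AC² = 18, BC² = 240.5.
Since BC² = 240.5 ≥ 162.5 + 18 = 180.5, the angle opposite BC is not acute, so the smallest enclosing circle has BC as diameter.
Centre = midpoint of BC = (-0.25, -5.25), r² = 240.5/4 = 60.125.
r = √(60.125) ≈ 7.754.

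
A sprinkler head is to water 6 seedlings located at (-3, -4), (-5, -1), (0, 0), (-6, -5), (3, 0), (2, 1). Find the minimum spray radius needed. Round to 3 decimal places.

5.148

By Welzl's lemma the MEC is supported by two points (diametrically opposite) or three points (on a circumcircle).
The farthest pair is (-6, -5)–(3, 0) with squared distance 106. The circle on this segment as diameter has centre (-1.5, -2.5) and r² = 106/4 = 26.5.
Check (-3, -4): distance² to centre = 4.5 ≤ 26.5, so it lies inside.
All remaining points lie in this disk, and no smaller disk contains both endpoints, so this is the minimum enclosing circle.
r = √(26.5) ≈ 5.148.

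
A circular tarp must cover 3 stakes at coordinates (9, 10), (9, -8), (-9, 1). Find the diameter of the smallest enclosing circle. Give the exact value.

Call the three points A, B, C in the order given.
Side lengths²: AB² = 324, AC² = 405, BC² = 405.
Since BC² = 405 < 405 + 324 = 729, the triangle is acute, so the smallest enclosing circle is the circumcircle.
Circumcentre = (2.25, 1), r² = 126.5625.
Diameter = 2r = 2√(126.5625) = 22.5.

22.5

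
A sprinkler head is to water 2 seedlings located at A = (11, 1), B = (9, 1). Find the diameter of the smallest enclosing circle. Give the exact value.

2

The smallest circle enclosing two points has them as diameter endpoints.
Centre = midpoint = (10, 1); r² = |AB|²/4 = 4/4 = 1.
Diameter = 2r = 2√1 = 2.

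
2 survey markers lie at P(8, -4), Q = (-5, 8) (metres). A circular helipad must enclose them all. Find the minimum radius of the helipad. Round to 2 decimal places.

The smallest circle enclosing two points has them as diameter endpoints.
Centre = midpoint = (1.5, 2); r² = |PQ|²/4 = 313/4 = 78.25.
r = √(78.25) ≈ 8.85.

8.85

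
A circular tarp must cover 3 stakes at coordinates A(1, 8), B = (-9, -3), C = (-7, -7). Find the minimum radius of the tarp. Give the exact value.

8.5

Side lengths²: AB² = 221, AC² = 289, BC² = 20.
Since AC² = 289 ≥ 221 + 20 = 241, the angle opposite AC is not acute, so the smallest enclosing circle has AC as diameter.
Centre = midpoint of AC = (-3, 0.5), r² = 289/4 = 72.25.
r = √(72.25) = 8.5.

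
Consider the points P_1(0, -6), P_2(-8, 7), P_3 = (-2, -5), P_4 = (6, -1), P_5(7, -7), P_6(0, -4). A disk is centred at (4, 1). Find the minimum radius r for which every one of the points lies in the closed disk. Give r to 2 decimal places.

The required radius is the distance from (4, 1) to the farthest point.
Squared distances: 65, 180, 72, 8, 73, 41.
Maximum is 180, attained at P_2.
r = √180 ≈ 13.42.

13.42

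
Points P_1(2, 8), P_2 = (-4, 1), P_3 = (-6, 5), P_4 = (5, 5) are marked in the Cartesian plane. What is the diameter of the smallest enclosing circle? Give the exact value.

The minimum enclosing circle of a finite set is fixed by two of the points (as a diameter) or three (as a circumcircle).
The farthest pair is P_3–P_4 with squared distance 121. The circle on this segment as diameter has centre (-0.5, 5) and r² = 121/4 = 30.25.
Check P_1: distance² to centre = 15.25 ≤ 30.25, so it lies inside.
All remaining points lie in this disk, and no smaller disk contains both endpoints, so this is the minimum enclosing circle.
Diameter = 2r = 2√(30.25) = 11.

11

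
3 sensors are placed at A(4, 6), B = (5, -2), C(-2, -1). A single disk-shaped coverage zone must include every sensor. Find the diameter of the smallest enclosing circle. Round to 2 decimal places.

9.56

Side lengths²: AB² = 65, AC² = 85, BC² = 50.
Since AC² = 85 < 65 + 50 = 115, the triangle is acute, so the smallest enclosing circle is the circumcircle.
Circumcentre = (43/22, 37/22), r² = 5525/242.
Diameter = 2r = 2√(5525/242) ≈ 9.56.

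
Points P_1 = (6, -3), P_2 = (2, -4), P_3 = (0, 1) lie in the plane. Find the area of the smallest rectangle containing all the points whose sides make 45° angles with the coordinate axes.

In coordinates u = x + y, v = x − y the rectangle is axis-aligned; the map (x,y)→(u,v) scales areas by 2.
u-values: 3, -2, 1; range = 3 − (-2) = 5.
v-values: 9, 6, -1; range = 9 − (-1) = 10.
Area = (5 × 10) / 2 = 25.

25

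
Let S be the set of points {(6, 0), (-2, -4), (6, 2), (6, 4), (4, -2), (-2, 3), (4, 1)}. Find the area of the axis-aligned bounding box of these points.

64

x ranges over [-2, 6], width 8.
y ranges over [-4, 4], height 8.
Area = 8 × 8 = 64.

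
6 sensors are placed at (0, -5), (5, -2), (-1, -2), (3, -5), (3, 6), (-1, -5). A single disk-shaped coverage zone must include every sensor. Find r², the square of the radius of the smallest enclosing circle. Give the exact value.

34.25

The minimum enclosing circle of a finite set is fixed by two of the points (as a diameter) or three (as a circumcircle).
The farthest pair is (3, 6)–(-1, -5) with squared distance 137. The circle on this segment as diameter has centre (1, 0.5) and r² = 137/4 = 34.25.
Check (0, -5): distance² to centre = 31.25 ≤ 34.25, so it lies inside.
All remaining points lie in this disk, and no smaller disk contains both endpoints, so this is the minimum enclosing circle.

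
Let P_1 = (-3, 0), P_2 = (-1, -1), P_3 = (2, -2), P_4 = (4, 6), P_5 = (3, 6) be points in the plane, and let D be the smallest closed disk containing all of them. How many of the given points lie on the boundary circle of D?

3

The minimum enclosing circle of a finite set is fixed by two of the points (as a diameter) or three (as a circumcircle).
The minimum enclosing circle is determined by three boundary points: P_1, P_3, P_4.
Their circumcentre is (10/11, 111/44) with r² = 41905/1936.
The farthest remaining point P_5 is at distance² 31873/1936 ≤ 41905/1936.
The points at distance exactly r from the centre are P_1, P_3, P_4 — 3 points.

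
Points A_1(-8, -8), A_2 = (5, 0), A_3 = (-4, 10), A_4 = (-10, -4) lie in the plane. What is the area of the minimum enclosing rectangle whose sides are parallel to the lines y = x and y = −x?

In coordinates u = x + y, v = x − y the rectangle is axis-aligned; the map (x,y)→(u,v) scales areas by 2.
u-values: -16, 5, 6, -14; range = 6 − (-16) = 22.
v-values: 0, 5, -14, -6; range = 5 − (-14) = 19.
Area = (22 × 19) / 2 = 209.

209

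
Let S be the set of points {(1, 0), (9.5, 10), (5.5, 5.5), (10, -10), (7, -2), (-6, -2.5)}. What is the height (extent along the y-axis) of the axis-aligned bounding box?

20

max y = 10, min y = -10, so height = 20.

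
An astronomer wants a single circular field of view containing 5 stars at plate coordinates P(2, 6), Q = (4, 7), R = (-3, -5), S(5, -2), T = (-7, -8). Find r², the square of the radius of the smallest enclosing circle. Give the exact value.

86.5

By Welzl's lemma the MEC is supported by two points (diametrically opposite) or three points (on a circumcircle).
The farthest pair is Q–T with squared distance 346. The circle on this segment as diameter has centre (-1.5, -0.5) and r² = 346/4 = 86.5.
Check P: distance² to centre = 54.5 ≤ 86.5, so it lies inside.
All remaining points lie in this disk, and no smaller disk contains both endpoints, so this is the minimum enclosing circle.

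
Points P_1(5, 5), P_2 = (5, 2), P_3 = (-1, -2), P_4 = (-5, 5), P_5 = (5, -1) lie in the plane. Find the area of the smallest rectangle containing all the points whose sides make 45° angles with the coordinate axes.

In coordinates u = x + y, v = x − y the rectangle is axis-aligned; the map (x,y)→(u,v) scales areas by 2.
u-values: 10, 7, -3, 0, 4; range = 10 − (-3) = 13.
v-values: 0, 3, 1, -10, 6; range = 6 − (-10) = 16.
Area = (13 × 16) / 2 = 104.

104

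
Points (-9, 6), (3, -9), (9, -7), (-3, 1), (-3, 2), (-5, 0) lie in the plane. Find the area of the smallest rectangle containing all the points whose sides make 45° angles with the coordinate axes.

In coordinates u = x + y, v = x − y the rectangle is axis-aligned; the map (x,y)→(u,v) scales areas by 2.
u-values: -3, -6, 2, -2, -1, -5; range = 2 − (-6) = 8.
v-values: -15, 12, 16, -4, -5, -5; range = 16 − (-15) = 31.
Area = (8 × 31) / 2 = 124.

124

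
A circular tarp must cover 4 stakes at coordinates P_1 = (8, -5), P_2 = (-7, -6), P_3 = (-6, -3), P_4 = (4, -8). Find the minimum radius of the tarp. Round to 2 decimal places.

7.52

By Welzl's lemma the MEC is supported by two points (diametrically opposite) or three points (on a circumcircle).
The farthest pair is P_1–P_2 with squared distance 226. The circle on this segment as diameter has centre (0.5, -5.5) and r² = 226/4 = 56.5.
Check P_3: distance² to centre = 48.5 ≤ 56.5, so it lies inside.
All remaining points lie in this disk, and no smaller disk contains both endpoints, so this is the minimum enclosing circle.
r = √(56.5) ≈ 7.52.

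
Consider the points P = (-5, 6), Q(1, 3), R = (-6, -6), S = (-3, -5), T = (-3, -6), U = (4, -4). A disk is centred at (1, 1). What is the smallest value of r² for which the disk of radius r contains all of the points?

98

The required radius is the distance from (1, 1) to the farthest point.
Squared distances: 61, 4, 98, 52, 65, 34.
Maximum is 98, attained at R.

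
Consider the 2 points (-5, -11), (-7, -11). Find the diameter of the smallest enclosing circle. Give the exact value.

2

The smallest circle enclosing two points has them as diameter endpoints.
Centre = midpoint = (-6, -11); r² = |(-5, -11)−(-7, -11)|²/4 = 4/4 = 1.
Diameter = 2r = 2√1 = 2.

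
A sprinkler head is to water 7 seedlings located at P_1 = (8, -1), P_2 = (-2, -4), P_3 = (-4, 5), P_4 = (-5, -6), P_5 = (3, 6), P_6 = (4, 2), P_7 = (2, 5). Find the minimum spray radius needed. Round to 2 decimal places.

The minimum enclosing circle is determined by three boundary points: P_1, P_3, P_4.
Their circumcentre is (12/23, -22/23) with r² = 29585/529.
The farthest remaining point P_5 is at distance² 28849/529 ≤ 29585/529.
r = √(29585/529) ≈ 7.48.

7.48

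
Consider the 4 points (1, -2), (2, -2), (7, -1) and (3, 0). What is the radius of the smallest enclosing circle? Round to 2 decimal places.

The minimum enclosing circle of a finite set is fixed by two of the points (as a diameter) or three (as a circumcircle).
The farthest pair is (1, -2)–(7, -1) with squared distance 37. The circle on this segment as diameter has centre (4, -1.5) and r² = 37/4 = 9.25.
Check (2, -2): distance² to centre = 4.25 ≤ 9.25, so it lies inside.
All remaining points lie in this disk, and no smaller disk contains both endpoints, so this is the minimum enclosing circle.
r = √(9.25) ≈ 3.04.

3.04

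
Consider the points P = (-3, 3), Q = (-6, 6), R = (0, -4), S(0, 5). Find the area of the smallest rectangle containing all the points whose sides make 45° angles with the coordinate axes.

72

In coordinates u = x + y, v = x − y the rectangle is axis-aligned; the map (x,y)→(u,v) scales areas by 2.
u-values: 0, 0, -4, 5; range = 5 − (-4) = 9.
v-values: -6, -12, 4, -5; range = 4 − (-12) = 16.
Area = (9 × 16) / 2 = 72.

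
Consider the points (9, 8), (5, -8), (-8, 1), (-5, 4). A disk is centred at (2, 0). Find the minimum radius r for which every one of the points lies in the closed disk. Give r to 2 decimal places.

10.63

The required radius is the distance from (2, 0) to the farthest point.
Squared distances: 113, 73, 101, 65.
Maximum is 113, attained at (9, 8).
r = √113 ≈ 10.63.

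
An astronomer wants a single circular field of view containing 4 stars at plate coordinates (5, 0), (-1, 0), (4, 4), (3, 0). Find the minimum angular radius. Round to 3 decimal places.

3.300

The minimum enclosing circle of a finite set is fixed by two of the points (as a diameter) or three (as a circumcircle).
The minimum enclosing circle is determined by three boundary points: (5, 0), (-1, 0), (4, 4).
Their circumcentre is (2, 1.375) with r² = 10.890625.
The farthest remaining point (3, 0) is at distance² 2.890625 ≤ 10.890625.
r = √(10.890625) ≈ 3.300.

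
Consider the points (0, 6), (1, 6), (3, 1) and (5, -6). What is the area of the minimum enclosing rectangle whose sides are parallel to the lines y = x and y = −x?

68

In coordinates u = x + y, v = x − y the rectangle is axis-aligned; the map (x,y)→(u,v) scales areas by 2.
u-values: 6, 7, 4, -1; range = 7 − (-1) = 8.
v-values: -6, -5, 2, 11; range = 11 − (-6) = 17.
Area = (8 × 17) / 2 = 68.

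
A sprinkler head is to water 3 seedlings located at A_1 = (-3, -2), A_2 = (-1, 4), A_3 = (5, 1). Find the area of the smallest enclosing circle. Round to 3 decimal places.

58.504

Side lengths²: A_1A_2² = 40, A_1A_3² = 73, A_2A_3² = 45.
Since A_1A_3² = 73 < 45 + 40 = 85, the triangle is acute, so the smallest enclosing circle is the circumcircle.
Circumcentre = (11/14, 1/14), r² = 1825/98.
Area = π·r² = π·1825/98 ≈ 58.504.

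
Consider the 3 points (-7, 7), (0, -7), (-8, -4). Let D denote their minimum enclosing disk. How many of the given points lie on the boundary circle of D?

2

Call the three points A, B, C in the order given.
Side lengths²: AB² = 245, AC² = 122, BC² = 73.
Since AB² = 245 ≥ 122 + 73 = 195, the angle opposite AB is not acute, so the smallest enclosing circle has AB as diameter.
Centre = midpoint of AB = (-3.5, 0), r² = 245/4 = 61.25.
The points at distance exactly r from the centre are (-7, 7), (0, -7) — 2 points.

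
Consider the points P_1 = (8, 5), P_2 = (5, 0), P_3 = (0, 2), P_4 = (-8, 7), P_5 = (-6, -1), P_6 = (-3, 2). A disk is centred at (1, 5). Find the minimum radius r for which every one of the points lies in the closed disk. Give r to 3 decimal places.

9.220

The required radius is the distance from (1, 5) to the farthest point.
Squared distances: 49, 41, 10, 85, 85, 25.
Maximum is 85, attained at P_4.
r = √85 ≈ 9.220.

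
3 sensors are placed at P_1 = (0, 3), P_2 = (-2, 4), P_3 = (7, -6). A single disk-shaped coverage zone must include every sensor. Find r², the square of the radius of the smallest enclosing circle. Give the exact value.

Side lengths²: P_1P_2² = 5, P_1P_3² = 130, P_2P_3² = 181.
Since P_2P_3² = 181 ≥ 130 + 5 = 135, the angle opposite P_2P_3 is not acute, so the smallest enclosing circle has P_2P_3 as diameter.
Centre = midpoint of P_2P_3 = (2.5, -1), r² = 181/4 = 45.25.

45.25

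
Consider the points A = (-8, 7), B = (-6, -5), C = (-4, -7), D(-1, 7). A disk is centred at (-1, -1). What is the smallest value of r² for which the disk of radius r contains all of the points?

The required radius is the distance from (-1, -1) to the farthest point.
Squared distances: 113, 41, 45, 64.
Maximum is 113, attained at A.

113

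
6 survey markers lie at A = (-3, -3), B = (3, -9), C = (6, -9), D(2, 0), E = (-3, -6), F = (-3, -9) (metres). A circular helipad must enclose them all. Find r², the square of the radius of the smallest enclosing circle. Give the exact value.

A smallest enclosing disk is always determined by at most three of the input points on its boundary.
The minimum enclosing circle is determined by three boundary points: C, D, F.
Their circumcentre is (1.5, -101/18) with r² = 5141/162.
The farthest remaining point A is at distance² 4385/162 ≤ 5141/162.

5141/162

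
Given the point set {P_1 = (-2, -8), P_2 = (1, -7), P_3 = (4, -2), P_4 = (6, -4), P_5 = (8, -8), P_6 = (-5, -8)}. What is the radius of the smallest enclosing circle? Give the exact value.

6.5

The farthest pair is P_5–P_6 with squared distance 169. The circle on this segment as diameter has centre (1.5, -8) and r² = 169/4 = 42.25.
Check P_1: distance² to centre = 12.25 ≤ 42.25, so it lies inside.
All remaining points lie in this disk, and no smaller disk contains both endpoints, so this is the minimum enclosing circle.
r = √(42.25) = 6.5.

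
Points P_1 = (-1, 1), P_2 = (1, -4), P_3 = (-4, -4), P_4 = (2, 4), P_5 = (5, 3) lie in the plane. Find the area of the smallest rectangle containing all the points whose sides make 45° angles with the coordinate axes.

In coordinates u = x + y, v = x − y the rectangle is axis-aligned; the map (x,y)→(u,v) scales areas by 2.
u-values: 0, -3, -8, 6, 8; range = 8 − (-8) = 16.
v-values: -2, 5, 0, -2, 2; range = 5 − (-2) = 7.
Area = (16 × 7) / 2 = 56.

56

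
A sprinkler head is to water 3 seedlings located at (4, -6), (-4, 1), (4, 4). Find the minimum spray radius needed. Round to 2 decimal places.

Call the three points A, B, C in the order given.
Side lengths²: AB² = 113, AC² = 100, BC² = 73.
Since AB² = 113 < 100 + 73 = 173, the triangle is acute, so the smallest enclosing circle is the circumcircle.
Circumcentre = (1.3125, -1), r² = 32.22265625.
r = √(32.22265625) ≈ 5.68.

5.68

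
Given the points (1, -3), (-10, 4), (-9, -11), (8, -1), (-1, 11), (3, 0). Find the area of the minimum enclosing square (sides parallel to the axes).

The bounding box has width 18 and height 22.
An axis-aligned square enclosing the set must have side ≥ max(width, height).
So the minimum side is max(18, 22) = 22.
Area = 22² = 484.

484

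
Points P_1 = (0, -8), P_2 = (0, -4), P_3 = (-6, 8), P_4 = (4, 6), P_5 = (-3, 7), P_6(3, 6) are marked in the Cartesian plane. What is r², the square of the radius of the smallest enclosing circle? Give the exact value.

By Welzl's lemma the MEC is supported by two points (diametrically opposite) or three points (on a circumcircle).
The minimum enclosing circle is determined by three boundary points: P_1, P_3, P_4.
Their circumcentre is (-87/37, 9/37) with r² = 100594/1369.
The farthest remaining point P_6 is at distance² 84573/1369 ≤ 100594/1369.

100594/1369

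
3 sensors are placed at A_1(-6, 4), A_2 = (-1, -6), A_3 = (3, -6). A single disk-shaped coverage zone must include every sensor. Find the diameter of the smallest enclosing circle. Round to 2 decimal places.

13.45

Side lengths²: A_1A_2² = 125, A_1A_3² = 181, A_2A_3² = 16.
Since A_1A_3² = 181 ≥ 125 + 16 = 141, the angle opposite A_1A_3 is not acute, so the smallest enclosing circle has A_1A_3 as diameter.
Centre = midpoint of A_1A_3 = (-1.5, -1), r² = 181/4 = 45.25.
Diameter = 2r = 2√(45.25) ≈ 13.45.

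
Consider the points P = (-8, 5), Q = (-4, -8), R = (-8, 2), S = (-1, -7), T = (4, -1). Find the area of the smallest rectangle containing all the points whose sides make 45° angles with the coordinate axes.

142.5

In coordinates u = x + y, v = x − y the rectangle is axis-aligned; the map (x,y)→(u,v) scales areas by 2.
u-values: -3, -12, -6, -8, 3; range = 3 − (-12) = 15.
v-values: -13, 4, -10, 6, 5; range = 6 − (-13) = 19.
Area = (15 × 19) / 2 = 142.5.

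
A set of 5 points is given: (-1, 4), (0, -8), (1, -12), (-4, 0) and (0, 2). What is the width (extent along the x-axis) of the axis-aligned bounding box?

5

max x = 1, min x = -4, so width = 5.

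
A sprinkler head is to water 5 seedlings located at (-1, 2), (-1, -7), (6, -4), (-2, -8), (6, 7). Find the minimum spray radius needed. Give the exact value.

By Welzl's lemma the MEC is supported by two points (diametrically opposite) or three points (on a circumcircle).
The farthest pair is (-2, -8)–(6, 7) with squared distance 289. The circle on this segment as diameter has centre (2, -0.5) and r² = 289/4 = 72.25.
Check (-1, 2): distance² to centre = 15.25 ≤ 72.25, so it lies inside.
All remaining points lie in this disk, and no smaller disk contains both endpoints, so this is the minimum enclosing circle.
r = √(72.25) = 8.5.

8.5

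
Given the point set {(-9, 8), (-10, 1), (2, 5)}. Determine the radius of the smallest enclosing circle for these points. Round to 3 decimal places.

Call the three points A, B, C in the order given.
Side lengths²: AB² = 50, AC² = 130, BC² = 160.
Since BC² = 160 < 130 + 50 = 180, the triangle is acute, so the smallest enclosing circle is the circumcircle.
Circumcentre = (-4.25, 3.75), r² = 40.625.
r = √(40.625) ≈ 6.374.

6.374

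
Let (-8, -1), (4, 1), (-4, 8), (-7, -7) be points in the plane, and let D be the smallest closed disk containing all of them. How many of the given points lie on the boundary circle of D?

3

The minimum enclosing circle is determined by three boundary points: (4, 1), (-4, 8), (-7, -7).
Their circumcentre is (-357/94, 15/94) with r² = 271765/4418.
The farthest remaining point (-8, -1) is at distance² 83953/4418 ≤ 271765/4418.
The points at distance exactly r from the centre are (4, 1), (-4, 8), (-7, -7) — 3 points.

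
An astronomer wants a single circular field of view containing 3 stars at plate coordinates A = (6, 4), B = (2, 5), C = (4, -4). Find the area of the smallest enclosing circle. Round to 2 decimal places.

Side lengths²: AB² = 17, AC² = 68, BC² = 85.
Since BC² = 85 ≥ 68 + 17 = 85, the angle opposite BC is not acute, so the smallest enclosing circle has BC as diameter.
Centre = midpoint of BC = (3, 0.5), r² = 85/4 = 21.25.
Area = π·r² = π·21.25 ≈ 66.76.

66.76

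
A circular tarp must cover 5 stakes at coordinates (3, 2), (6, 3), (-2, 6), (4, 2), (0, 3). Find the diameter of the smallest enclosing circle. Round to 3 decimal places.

The farthest pair is (6, 3)–(-2, 6) with squared distance 73. The circle on this segment as diameter has centre (2, 4.5) and r² = 73/4 = 18.25.
Check (3, 2): distance² to centre = 7.25 ≤ 18.25, so it lies inside.
All remaining points lie in this disk, and no smaller disk contains both endpoints, so this is the minimum enclosing circle.
Diameter = 2r = 2√(18.25) ≈ 8.544.

8.544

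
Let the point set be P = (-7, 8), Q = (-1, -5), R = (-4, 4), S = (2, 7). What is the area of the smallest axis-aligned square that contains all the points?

169

The bounding box has width 9 and height 13.
An axis-aligned square enclosing the set must have side ≥ max(width, height).
So the minimum side is max(9, 13) = 13.
Area = 13² = 169.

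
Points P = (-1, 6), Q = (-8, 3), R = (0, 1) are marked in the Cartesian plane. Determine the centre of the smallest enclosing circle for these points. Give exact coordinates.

Side lengths²: PQ² = 58, PR² = 26, QR² = 68.
Since QR² = 68 < 58 + 26 = 84, the triangle is acute, so the smallest enclosing circle is the circumcircle.
Circumcentre = (-72/19, 54/19), r² = 6409/361.
Centre = (-72/19, 54/19).

(-72/19, 54/19)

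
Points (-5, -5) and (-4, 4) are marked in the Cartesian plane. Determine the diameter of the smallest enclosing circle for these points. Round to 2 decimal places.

9.06

The smallest circle enclosing two points has them as diameter endpoints.
Centre = midpoint = (-4.5, -0.5); r² = |(-5, -5)−(-4, 4)|²/4 = 82/4 = 20.5.
Diameter = 2r = 2√(20.5) ≈ 9.06.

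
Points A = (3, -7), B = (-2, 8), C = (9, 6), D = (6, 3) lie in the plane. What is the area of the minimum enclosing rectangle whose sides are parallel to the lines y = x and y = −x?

190

In coordinates u = x + y, v = x − y the rectangle is axis-aligned; the map (x,y)→(u,v) scales areas by 2.
u-values: -4, 6, 15, 9; range = 15 − (-4) = 19.
v-values: 10, -10, 3, 3; range = 10 − (-10) = 20.
Area = (19 × 20) / 2 = 190.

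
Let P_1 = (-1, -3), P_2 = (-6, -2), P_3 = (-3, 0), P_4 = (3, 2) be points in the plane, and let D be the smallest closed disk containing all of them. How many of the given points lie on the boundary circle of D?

2

A smallest enclosing disk is always determined by at most three of the input points on its boundary.
The farthest pair is P_2–P_4 with squared distance 97. The circle on this segment as diameter has centre (-1.5, 0) and r² = 97/4 = 24.25.
Check P_1: distance² to centre = 9.25 ≤ 24.25, so it lies inside.
All remaining points lie in this disk, and no smaller disk contains both endpoints, so this is the minimum enclosing circle.
The points at distance exactly r from the centre are P_2, P_4 — 2 points.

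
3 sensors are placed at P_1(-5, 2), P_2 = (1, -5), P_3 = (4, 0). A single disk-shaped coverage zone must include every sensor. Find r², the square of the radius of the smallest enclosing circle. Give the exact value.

Side lengths²: P_1P_2² = 85, P_1P_3² = 85, P_2P_3² = 34.
Since P_1P_3² = 85 < 85 + 34 = 119, the triangle is acute, so the smallest enclosing circle is the circumcircle.
Circumcentre = (-5/6, -0.5), r² = 425/18.

425/18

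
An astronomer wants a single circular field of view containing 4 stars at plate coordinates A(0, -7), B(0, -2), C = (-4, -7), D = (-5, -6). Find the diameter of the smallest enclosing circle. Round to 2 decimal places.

6.53

The minimum enclosing circle is determined by three boundary points: A, B, D.
Their circumcentre is (-2.1, -4.5) with r² = 10.66.
The farthest remaining point C is at distance² 9.86 ≤ 10.66.
Diameter = 2r = 2√(10.66) ≈ 6.53.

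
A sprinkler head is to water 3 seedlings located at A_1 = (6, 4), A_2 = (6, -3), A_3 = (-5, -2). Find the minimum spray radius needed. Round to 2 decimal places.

6.29

Side lengths²: A_1A_2² = 49, A_1A_3² = 157, A_2A_3² = 122.
Since A_1A_3² = 157 < 122 + 49 = 171, the triangle is acute, so the smallest enclosing circle is the circumcircle.
Circumcentre = (17/22, 0.5), r² = 9577/242.
r = √(9577/242) ≈ 6.29.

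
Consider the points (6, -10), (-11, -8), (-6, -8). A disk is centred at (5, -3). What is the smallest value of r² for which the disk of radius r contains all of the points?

The required radius is the distance from (5, -3) to the farthest point.
Squared distances: 50, 281, 146.
Maximum is 281, attained at (-11, -8).

281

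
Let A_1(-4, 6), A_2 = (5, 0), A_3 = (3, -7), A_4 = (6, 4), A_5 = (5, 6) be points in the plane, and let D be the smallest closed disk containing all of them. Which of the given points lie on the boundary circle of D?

The minimum enclosing circle of a finite set is fixed by two of the points (as a diameter) or three (as a circumcircle).
The minimum enclosing circle is determined by three boundary points: A_1, A_3, A_5.
Their circumcentre is (0.5, 1/26) with r² = 18857/338.
The farthest remaining point A_4 is at distance² 15529/338 ≤ 18857/338.
The points at distance exactly r from the centre are A_1, A_3, A_5 — 3 points.

A_1, A_3, A_5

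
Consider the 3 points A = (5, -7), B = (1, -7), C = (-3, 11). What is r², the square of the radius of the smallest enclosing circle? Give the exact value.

Side lengths²: AB² = 16, AC² = 388, BC² = 340.
Since AC² = 388 ≥ 340 + 16 = 356, the angle opposite AC is not acute, so the smallest enclosing circle has AC as diameter.
Centre = midpoint of AC = (1, 2), r² = 388/4 = 97.

97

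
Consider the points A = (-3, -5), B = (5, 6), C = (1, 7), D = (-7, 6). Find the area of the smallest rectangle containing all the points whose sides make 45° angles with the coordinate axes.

In coordinates u = x + y, v = x − y the rectangle is axis-aligned; the map (x,y)→(u,v) scales areas by 2.
u-values: -8, 11, 8, -1; range = 11 − (-8) = 19.
v-values: 2, -1, -6, -13; range = 2 − (-13) = 15.
Area = (19 × 15) / 2 = 142.5.

142.5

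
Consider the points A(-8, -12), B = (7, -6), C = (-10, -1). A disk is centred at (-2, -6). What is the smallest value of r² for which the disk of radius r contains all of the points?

The required radius is the distance from (-2, -6) to the farthest point.
Squared distances: 72, 81, 89.
Maximum is 89, attained at C.

89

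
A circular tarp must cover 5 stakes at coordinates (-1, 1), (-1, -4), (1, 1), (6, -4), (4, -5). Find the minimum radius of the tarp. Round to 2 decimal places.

4.30

The farthest pair is (-1, 1)–(6, -4) with squared distance 74. The circle on this segment as diameter has centre (2.5, -1.5) and r² = 74/4 = 18.5.
Check (-1, -4): distance² to centre = 18.5 ≤ 18.5, so it lies inside.
All remaining points lie in this disk, and no smaller disk contains both endpoints, so this is the minimum enclosing circle.
r = √(18.5) ≈ 4.30.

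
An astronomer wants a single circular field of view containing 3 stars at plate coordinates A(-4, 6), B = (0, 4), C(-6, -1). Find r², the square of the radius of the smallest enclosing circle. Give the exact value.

Side lengths²: AB² = 20, AC² = 53, BC² = 61.
Since BC² = 61 < 53 + 20 = 73, the triangle is acute, so the smallest enclosing circle is the circumcircle.
Circumcentre = (-3.46875, 2.0625), r² = 15.7861328125.

15.7861328125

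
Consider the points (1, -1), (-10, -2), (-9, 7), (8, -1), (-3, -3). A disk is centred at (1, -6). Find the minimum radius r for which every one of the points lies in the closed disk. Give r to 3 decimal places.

The required radius is the distance from (1, -6) to the farthest point.
Squared distances: 25, 137, 269, 74, 25.
Maximum is 269, attained at (-9, 7).
r = √269 ≈ 16.401.

16.401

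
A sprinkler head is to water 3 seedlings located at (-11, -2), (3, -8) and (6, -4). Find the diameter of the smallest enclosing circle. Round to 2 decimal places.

17.12

Call the three points A, B, C in the order given.
Side lengths²: AB² = 232, AC² = 293, BC² = 25.
Since AC² = 293 ≥ 232 + 25 = 257, the angle opposite AC is not acute, so the smallest enclosing circle has AC as diameter.
Centre = midpoint of AC = (-2.5, -3), r² = 293/4 = 73.25.
Diameter = 2r = 2√(73.25) ≈ 17.12.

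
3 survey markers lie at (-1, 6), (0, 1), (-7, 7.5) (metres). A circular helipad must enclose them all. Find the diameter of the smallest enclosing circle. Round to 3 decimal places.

Call the three points A, B, C in the order given.
Side lengths²: AB² = 26, AC² = 38.25, BC² = 91.25.
Since BC² = 91.25 ≥ 38.25 + 26 = 64.25, the angle opposite BC is not acute, so the smallest enclosing circle has BC as diameter.
Centre = midpoint of BC = (-3.5, 4.25), r² = 91.25/4 = 22.8125.
Diameter = 2r = 2√(22.8125) ≈ 9.552.

9.552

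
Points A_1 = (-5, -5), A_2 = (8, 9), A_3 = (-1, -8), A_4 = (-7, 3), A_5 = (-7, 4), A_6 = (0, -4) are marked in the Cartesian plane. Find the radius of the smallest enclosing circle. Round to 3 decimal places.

9.715

The minimum enclosing circle is determined by three boundary points: A_2, A_3, A_5.
Their circumcentre is (16/7, 8/7) with r² = 4625/49.
The farthest remaining point A_1 is at distance² 4450/49 ≤ 4625/49.
r = √(4625/49) ≈ 9.715.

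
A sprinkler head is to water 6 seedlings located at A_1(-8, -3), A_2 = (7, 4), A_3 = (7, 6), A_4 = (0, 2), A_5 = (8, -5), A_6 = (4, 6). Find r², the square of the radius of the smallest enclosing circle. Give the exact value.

67405/841

The minimum enclosing circle is determined by three boundary points: A_1, A_3, A_5.
Their circumcentre is (14/29, -4/29) with r² = 67405/841.
The farthest remaining point A_2 is at distance² 50121/841 ≤ 67405/841.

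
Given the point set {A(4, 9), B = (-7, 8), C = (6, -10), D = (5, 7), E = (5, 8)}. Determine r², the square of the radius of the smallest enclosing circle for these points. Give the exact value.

123.25

The farthest pair is B–C with squared distance 493. The circle on this segment as diameter has centre (-0.5, -1) and r² = 493/4 = 123.25.
Check A: distance² to centre = 120.25 ≤ 123.25, so it lies inside.
All remaining points lie in this disk, and no smaller disk contains both endpoints, so this is the minimum enclosing circle.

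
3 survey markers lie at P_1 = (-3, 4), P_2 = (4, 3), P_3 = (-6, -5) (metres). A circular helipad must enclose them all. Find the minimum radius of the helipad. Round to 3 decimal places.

Side lengths²: P_1P_2² = 50, P_1P_3² = 90, P_2P_3² = 164.
Since P_2P_3² = 164 ≥ 90 + 50 = 140, the angle opposite P_2P_3 is not acute, so the smallest enclosing circle has P_2P_3 as diameter.
Centre = midpoint of P_2P_3 = (-1, -1), r² = 164/4 = 41.
r = √41 ≈ 6.403.

6.403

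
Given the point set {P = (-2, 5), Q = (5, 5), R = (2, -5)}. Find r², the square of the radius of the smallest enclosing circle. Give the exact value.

Side lengths²: PQ² = 49, PR² = 116, QR² = 109.
Since PR² = 116 < 109 + 49 = 158, the triangle is acute, so the smallest enclosing circle is the circumcircle.
Circumcentre = (1.5, 0.6), r² = 31.61.

31.61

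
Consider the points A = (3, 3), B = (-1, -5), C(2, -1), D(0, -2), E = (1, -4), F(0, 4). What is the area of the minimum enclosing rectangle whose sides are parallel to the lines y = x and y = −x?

In coordinates u = x + y, v = x − y the rectangle is axis-aligned; the map (x,y)→(u,v) scales areas by 2.
u-values: 6, -6, 1, -2, -3, 4; range = 6 − (-6) = 12.
v-values: 0, 4, 3, 2, 5, -4; range = 5 − (-4) = 9.
Area = (12 × 9) / 2 = 54.

54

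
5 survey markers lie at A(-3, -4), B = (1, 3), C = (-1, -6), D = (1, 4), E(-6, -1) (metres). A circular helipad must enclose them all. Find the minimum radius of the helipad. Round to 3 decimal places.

By Welzl's lemma the MEC is supported by two points (diametrically opposite) or three points (on a circumcircle).
The minimum enclosing circle is determined by three boundary points: C, D, E.
Their circumcentre is (-5/6, -5/6) with r² = 481/18.
The farthest remaining point B is at distance² 325/18 ≤ 481/18.
r = √(481/18) ≈ 5.169.

5.169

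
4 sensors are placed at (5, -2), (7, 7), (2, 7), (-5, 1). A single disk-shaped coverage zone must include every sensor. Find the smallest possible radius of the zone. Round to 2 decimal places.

By Welzl's lemma the MEC is supported by two points (diametrically opposite) or three points (on a circumcircle).
The minimum enclosing circle is determined by three boundary points: (5, -2), (7, 7), (-5, 1).
Their circumcentre is (1.21875, 3.5625) with r² = 45.2392578125.
The farthest remaining point (2, 7) is at distance² 12.4267578125 ≤ 45.2392578125.
r = √(45.2392578125) ≈ 6.73.

6.73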